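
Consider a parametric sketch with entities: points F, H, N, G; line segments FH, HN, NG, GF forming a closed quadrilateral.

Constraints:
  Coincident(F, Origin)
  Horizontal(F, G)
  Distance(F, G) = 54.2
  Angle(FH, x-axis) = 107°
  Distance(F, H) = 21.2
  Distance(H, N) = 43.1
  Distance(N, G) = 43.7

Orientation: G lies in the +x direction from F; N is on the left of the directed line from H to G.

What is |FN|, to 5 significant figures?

50.482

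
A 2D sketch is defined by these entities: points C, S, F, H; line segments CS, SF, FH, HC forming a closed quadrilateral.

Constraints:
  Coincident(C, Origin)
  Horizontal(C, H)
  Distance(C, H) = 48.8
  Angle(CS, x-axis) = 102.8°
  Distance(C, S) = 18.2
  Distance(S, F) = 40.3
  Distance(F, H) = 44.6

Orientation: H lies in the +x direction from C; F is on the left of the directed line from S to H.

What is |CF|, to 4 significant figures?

49.82

Checks: |SF| = 40.30 ✓; |FH| = 44.60 ✓.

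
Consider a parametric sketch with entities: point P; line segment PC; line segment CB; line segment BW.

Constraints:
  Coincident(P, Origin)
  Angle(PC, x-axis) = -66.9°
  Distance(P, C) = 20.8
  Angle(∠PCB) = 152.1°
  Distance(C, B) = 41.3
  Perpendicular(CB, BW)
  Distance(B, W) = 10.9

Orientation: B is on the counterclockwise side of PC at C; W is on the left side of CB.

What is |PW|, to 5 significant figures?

59.694

P is at the origin; PC runs at -66.9° with length 20.8, so C = 20.8·(cos -66.9°, sin -66.9°) = (8.1606, -19.132). ∠PCB = 152.1°, so CB runs at -66.9° + (180° − 152.1°) = -39.000° from the x-axis; with |CB| = 41.3, B = C + 41.3·(cos -39.000°, sin -39.000°) = (40.257, -45.123). CB ⟂ BW; with |BW| = 10.9 on the left of CB, W = B + 10.9·(0.62932, 0.77715) = (47.116, -36.652). Then |PW| = |W − P| = 59.694.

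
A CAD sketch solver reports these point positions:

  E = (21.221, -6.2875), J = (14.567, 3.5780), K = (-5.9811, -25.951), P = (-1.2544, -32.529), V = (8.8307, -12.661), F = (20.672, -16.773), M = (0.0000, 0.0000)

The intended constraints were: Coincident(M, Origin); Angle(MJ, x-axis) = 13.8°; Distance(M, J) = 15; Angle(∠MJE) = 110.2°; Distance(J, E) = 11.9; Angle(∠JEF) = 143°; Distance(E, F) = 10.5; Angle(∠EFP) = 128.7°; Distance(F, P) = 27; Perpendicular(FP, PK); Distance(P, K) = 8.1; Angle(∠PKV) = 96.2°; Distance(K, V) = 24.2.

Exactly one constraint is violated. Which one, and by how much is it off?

Distance(K, V) = 24.2 — off by 4.30.

M = (0.00, 0.00) ✓; MJ at 13.80° ✓; |MJ| = 15.00 ✓; ∠MJE = 110.2° ✓; |JE| = 11.90 ✓; ∠JEF = 143.0° ✓; |EF| = 10.50 ✓; ∠EFP = 128.7° ✓; |FP| = 27.00 ✓; ∠(FP, PK) = 90.00° ✓; |PK| = 8.100 ✓; ∠PKV = 96.20° ✓; |KV| = 19.90 ✗.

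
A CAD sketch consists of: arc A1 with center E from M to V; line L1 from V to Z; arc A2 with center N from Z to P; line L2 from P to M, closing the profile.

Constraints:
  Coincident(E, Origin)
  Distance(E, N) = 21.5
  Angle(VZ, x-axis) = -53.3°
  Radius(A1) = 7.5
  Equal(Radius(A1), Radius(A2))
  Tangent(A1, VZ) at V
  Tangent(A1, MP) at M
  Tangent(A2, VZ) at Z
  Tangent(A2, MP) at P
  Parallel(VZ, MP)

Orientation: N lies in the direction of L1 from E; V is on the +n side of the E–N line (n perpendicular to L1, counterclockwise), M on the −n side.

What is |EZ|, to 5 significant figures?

22.771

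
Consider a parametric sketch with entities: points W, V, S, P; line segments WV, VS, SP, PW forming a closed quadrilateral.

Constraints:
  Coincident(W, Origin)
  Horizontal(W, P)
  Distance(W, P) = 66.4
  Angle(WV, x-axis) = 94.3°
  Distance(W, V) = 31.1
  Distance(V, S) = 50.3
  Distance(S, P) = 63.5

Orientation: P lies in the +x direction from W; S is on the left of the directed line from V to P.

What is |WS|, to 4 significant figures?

70.45

Checks: |VS| = 50.30 ✓; |SP| = 63.50 ✓.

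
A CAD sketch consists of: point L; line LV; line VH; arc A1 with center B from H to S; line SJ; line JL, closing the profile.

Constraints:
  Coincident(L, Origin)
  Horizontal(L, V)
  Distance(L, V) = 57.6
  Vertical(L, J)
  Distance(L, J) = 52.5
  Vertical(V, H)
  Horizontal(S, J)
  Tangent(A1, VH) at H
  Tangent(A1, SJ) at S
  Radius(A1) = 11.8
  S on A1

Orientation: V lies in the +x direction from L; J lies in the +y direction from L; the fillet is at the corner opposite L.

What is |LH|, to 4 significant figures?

70.53

The virtual corner opposite L is at (57.60, 52.50). Tangency of A1 to VH means the radius BH is perpendicular to VH and since A1 is tangent to SJ there, BS ⟂ SJ, with radius 11.8, so the center B sits 11.8 in from both sides at B = (45.80, 40.70). That places the tangent points at H = (57.60, 40.70) on VH and S = (45.80, 52.50) on SJ. Then |LH| = |H − L| = 70.53.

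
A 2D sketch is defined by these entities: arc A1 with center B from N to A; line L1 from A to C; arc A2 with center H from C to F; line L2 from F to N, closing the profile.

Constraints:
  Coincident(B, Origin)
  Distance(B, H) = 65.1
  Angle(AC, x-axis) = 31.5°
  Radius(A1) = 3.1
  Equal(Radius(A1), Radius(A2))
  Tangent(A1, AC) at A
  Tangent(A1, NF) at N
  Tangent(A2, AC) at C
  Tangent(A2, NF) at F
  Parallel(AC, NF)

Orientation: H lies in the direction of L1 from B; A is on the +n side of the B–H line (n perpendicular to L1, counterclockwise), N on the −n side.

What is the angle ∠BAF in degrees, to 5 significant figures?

84.560°

The slot axis is L1's direction at 31.5°, so u = (cos 31.5°, sin 31.5°) = (0.85264, 0.52250) and n = (−sin 31.5°, cos 31.5°) = (-0.52250, 0.85264). B is at the origin and H lies 65.1 along u from B, so H = 65.1·u = (55.507, 34.015). Tangency of A1 to both parallel lines with radius 3.1 puts A and N at B ± 3.1·n: A = (-1.6197, 2.6432), N = (1.6197, -2.6432). Equal radii place C and F the same way about H: C = H + 3.1·n = (53.887, 36.658), F = H − 3.1·n = (57.127, 31.371). Then cos ∠BAF = AB·AF / (|AB||AF|), giving 84.560°.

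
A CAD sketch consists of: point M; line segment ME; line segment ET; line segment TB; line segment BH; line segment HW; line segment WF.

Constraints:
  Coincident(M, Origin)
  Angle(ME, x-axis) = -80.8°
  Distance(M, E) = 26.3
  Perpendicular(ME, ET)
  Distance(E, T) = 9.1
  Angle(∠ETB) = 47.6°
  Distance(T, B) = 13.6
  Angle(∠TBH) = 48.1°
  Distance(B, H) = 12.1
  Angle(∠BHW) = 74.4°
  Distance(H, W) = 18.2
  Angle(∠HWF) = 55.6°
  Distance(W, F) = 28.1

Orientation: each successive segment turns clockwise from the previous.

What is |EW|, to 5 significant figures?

16.695

M is at the origin; ME runs at -80.8° with length 26.3, so E = (4.2049, -25.962). ME is perpendicular to ET, so ET runs at -170.80°; with |ET| = 9.1, T = (-4.7781, -27.417). ∠ETB = 47.6° gives TB at 56.800° from the x-axis; with |TB| = 13.6, B = (2.6688, -16.037). ∠TBH = 48.1° gives BH at -75.100° from the x-axis; with |BH| = 12.1, H = (5.7801, -27.730). ∠BHW = 74.4° gives HW at 179.30° from the x-axis; with |HW| = 18.2, W = (-12.419, -27.507). Then |EW| = |W − E| = 16.695.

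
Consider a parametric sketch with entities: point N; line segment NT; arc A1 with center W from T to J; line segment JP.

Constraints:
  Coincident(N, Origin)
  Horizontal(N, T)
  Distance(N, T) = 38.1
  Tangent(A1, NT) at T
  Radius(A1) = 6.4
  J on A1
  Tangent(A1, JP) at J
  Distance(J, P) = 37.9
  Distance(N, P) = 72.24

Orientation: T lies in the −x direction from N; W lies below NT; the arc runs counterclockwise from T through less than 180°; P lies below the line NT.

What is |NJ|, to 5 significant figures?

43.754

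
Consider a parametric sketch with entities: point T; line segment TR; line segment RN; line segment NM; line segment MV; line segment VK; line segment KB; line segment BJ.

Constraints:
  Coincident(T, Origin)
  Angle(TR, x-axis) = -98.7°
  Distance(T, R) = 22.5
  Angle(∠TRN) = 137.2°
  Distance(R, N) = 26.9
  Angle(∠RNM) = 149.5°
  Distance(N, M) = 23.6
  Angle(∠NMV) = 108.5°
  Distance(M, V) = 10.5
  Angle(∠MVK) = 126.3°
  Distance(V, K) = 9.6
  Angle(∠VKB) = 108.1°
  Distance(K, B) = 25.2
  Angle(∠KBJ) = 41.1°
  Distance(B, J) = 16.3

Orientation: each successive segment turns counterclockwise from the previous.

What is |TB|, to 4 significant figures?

36.64

T is at the origin; TR runs at -98.7° with length 22.5, so R = (-3.403, -22.24). ∠TRN = 137.2° gives RN at -55.90° from the x-axis; with |RN| = 26.9, N = (11.68, -44.52). ∠RNM = 149.5° gives NM at -25.40° from the x-axis; with |NM| = 23.6, M = (33.00, -54.64). ∠NMV = 108.5° gives MV at 46.10° from the x-axis; with |MV| = 10.5, V = (40.28, -47.07). ∠MVK = 126.3° gives VK at 99.80° from the x-axis; with |VK| = 9.6, K = (38.64, -37.61). ∠VKB = 108.1° gives KB at 171.7° from the x-axis; with |KB| = 25.2, B = (13.71, -33.98). Then |TB| = |B − T| = 36.64.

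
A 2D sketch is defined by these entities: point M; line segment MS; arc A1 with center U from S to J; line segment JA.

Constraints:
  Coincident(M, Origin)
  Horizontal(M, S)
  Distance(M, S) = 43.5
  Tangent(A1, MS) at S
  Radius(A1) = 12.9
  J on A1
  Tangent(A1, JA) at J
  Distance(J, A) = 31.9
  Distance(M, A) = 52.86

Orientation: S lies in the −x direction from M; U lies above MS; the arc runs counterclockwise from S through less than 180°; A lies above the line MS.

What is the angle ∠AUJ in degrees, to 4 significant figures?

67.98°

M is at the origin; MS is horizontal with |MS| = 43.5 and S on the −x side, so S = (-43.50, 0.000). Tangency of A1 to MS means the radius US is perpendicular to MS, so U = S + (0, 12.9) = (-43.50, 12.90). Since UJ ⟂ JA (tangency), |UA| = √(12.9² + 31.9²) = 34.41 regardless of where J sits on A1. So A lies on both circle(M, 52.86) and circle(U, 34.41); the above-MS intersection is A = (-29.08, 44.14). J is the foot of the tangent from A: J = (-30.61, 12.28).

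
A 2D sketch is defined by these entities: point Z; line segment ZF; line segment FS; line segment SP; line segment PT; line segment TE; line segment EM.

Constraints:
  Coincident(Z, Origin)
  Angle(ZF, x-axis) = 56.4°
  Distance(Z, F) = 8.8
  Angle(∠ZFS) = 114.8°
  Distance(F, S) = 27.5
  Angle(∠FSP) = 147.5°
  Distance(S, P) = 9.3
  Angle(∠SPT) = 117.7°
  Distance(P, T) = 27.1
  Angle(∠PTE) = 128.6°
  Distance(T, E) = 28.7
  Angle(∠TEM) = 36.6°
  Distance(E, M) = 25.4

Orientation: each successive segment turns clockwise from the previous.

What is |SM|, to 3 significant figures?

25.9

Z is at the origin; ZF runs at 56.4° with length 8.8, so F = (4.87, 7.33). ∠ZFS = 114.8° gives FS at -8.80° from the x-axis; with |FS| = 27.5, S = (32.0, 3.12). ∠FSP = 147.5° gives SP at -41.3° from the x-axis; with |SP| = 9.3, P = (39.0, -3.02). ∠SPT = 117.7° gives PT at -104° from the x-axis; with |PT| = 27.1, T = (32.7, -29.4). ∠PTE = 128.6° gives TE at -155° from the x-axis; with |TE| = 28.7, E = (6.65, -41.5). ∠TEM = 36.6° gives EM at 61.6° from the x-axis; with |EM| = 25.4, M = (18.7, -19.1). Then |SM| = |M − S| = 25.9.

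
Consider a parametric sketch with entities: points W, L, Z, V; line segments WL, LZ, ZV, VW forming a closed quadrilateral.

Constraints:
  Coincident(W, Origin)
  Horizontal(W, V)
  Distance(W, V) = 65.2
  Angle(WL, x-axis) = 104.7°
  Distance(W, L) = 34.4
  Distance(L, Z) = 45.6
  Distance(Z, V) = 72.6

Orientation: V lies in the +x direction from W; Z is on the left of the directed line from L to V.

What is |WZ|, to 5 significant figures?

67.316

Checks: |LZ| = 45.60 ✓; |ZV| = 72.60 ✓.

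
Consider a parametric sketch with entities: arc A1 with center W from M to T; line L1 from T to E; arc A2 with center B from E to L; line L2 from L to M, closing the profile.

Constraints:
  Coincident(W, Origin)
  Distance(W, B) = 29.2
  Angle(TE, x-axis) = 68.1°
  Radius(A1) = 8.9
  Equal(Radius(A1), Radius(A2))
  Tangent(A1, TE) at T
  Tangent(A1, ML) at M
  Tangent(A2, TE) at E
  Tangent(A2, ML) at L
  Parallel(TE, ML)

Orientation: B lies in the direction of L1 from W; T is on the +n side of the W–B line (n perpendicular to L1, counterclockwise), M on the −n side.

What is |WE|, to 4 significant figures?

30.53

The slot axis is L1's direction at 68.1°, so u = (cos 68.1°, sin 68.1°) = (0.3730, 0.9278) and n = (−sin 68.1°, cos 68.1°) = (-0.9278, 0.3730). W is at the origin and B lies 29.2 along u from W, so B = 29.2·u = (10.89, 27.09). Tangency of A1 to both parallel lines with radius 8.9 puts T and M at W ± 8.9·n: T = (-8.258, 3.320), M = (8.258, -3.320). Equal radii place E and L the same way about B: E = B + 8.9·n = (2.634, 30.41), L = B − 8.9·n = (19.15, 23.77). Then |WE| = |E − W| = 30.53.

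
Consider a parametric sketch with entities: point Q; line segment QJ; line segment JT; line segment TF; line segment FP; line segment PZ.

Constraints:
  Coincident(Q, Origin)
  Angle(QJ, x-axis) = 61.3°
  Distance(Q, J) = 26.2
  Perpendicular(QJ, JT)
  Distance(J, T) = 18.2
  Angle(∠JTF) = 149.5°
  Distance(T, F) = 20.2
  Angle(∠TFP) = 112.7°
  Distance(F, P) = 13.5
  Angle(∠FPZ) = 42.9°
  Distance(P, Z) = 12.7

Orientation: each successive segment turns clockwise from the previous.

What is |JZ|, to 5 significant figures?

29.595

Q is at the origin; QJ runs at 61.3° with length 26.2, so J = (12.582, 22.981). QJ ⟂ JT, so JT runs at -28.700°; with |JT| = 18.2, T = (28.546, 14.241). ∠JTF = 149.5° gives TF at -59.200° from the x-axis; with |TF| = 20.2, F = (38.889, -3.1098). ∠TFP = 112.7° gives FP at -126.50° from the x-axis; with |FP| = 13.5, P = (30.859, -13.962). ∠FPZ = 42.9° gives PZ at 96.400° from the x-axis; with |PZ| = 12.7, Z = (29.443, -1.3410). Then |JZ| = |Z − J| = 29.595.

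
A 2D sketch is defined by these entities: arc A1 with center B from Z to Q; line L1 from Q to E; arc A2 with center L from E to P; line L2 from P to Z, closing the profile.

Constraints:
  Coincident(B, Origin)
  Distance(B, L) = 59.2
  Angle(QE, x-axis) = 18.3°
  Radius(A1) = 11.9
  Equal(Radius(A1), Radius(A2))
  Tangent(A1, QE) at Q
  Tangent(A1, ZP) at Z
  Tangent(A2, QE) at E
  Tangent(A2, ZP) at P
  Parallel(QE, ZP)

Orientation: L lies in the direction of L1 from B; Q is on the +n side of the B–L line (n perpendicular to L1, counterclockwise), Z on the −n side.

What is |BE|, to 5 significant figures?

60.384

Tangency of A1 to both parallel lines with radius 11.9 puts Q and Z at B ± 11.9·n: Q = (-3.7365, 11.298), Z = (3.7365, -11.298). Equal radii place E and P the same way about L: E = L + 11.9·n = (52.469, 29.887), P = L − 11.9·n = (59.942, 7.2902). Then |BE| = |E − B| = 60.384.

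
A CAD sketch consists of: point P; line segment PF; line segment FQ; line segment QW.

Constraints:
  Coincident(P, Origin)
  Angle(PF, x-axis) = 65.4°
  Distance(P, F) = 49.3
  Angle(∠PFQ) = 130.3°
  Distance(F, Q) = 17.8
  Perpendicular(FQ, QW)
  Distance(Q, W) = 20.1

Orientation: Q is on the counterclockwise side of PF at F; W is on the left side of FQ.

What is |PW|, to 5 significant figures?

52.678

∠PFQ = 130.3°, so FQ runs at 65.4° + (180° − 130.3°) = 115.10° from the x-axis; with |FQ| = 17.8, Q = F + 17.8·(cos 115.10°, sin 115.10°) = (12.972, 60.944). FQ ⟂ QW; with |QW| = 20.1 on the left of FQ, W = Q + 20.1·(-0.90557, -0.42420) = (-5.2300, 52.418). Then |PW| = |W − P| = 52.678.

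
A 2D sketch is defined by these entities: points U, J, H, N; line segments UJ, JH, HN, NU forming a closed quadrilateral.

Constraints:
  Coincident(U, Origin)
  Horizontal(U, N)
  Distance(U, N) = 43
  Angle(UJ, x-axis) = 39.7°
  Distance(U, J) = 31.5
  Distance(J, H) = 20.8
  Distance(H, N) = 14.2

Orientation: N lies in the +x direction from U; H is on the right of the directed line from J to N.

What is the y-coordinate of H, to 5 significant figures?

-0.17170

Checks: U.y = 0.00, N.y = 0.00 ✓; |JH| = 20.80 ✓; |HN| = 14.20 ✓.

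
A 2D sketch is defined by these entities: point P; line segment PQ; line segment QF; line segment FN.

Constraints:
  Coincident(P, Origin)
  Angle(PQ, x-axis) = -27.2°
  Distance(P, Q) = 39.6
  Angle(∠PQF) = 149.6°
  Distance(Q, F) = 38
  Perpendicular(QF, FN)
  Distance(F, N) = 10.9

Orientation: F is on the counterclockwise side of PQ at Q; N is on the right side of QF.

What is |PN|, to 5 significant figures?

78.509

P is at the origin; PQ runs at -27.2° with length 39.6, so Q = 39.6·(cos -27.2°, sin -27.2°) = (35.221, -18.101). ∠PQF = 149.6°, so QF runs at -27.2° + (180° − 149.6°) = 3.2000° from the x-axis; with |QF| = 38.0, F = Q + 38.0·(cos 3.2000°, sin 3.2000°) = (73.162, -15.980). The perpendicularity gives FN at right angles to QF; with |FN| = 10.9 on the right of QF, N = F + 10.9·(0.055822, -0.99844) = (73.770, -26.863). Then |PN| = |N − P| = 78.509.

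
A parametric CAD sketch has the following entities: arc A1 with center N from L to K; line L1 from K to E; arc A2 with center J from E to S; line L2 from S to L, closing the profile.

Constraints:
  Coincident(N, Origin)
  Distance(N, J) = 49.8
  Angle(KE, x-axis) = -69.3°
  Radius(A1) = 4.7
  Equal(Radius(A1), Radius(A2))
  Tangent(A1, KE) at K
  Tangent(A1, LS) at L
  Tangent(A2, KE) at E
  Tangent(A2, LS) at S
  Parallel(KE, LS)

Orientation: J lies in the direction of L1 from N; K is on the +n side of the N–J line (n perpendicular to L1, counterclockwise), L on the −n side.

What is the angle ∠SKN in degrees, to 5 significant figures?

79.311°

The slot axis is L1's direction at -69.3°, so u = (cos -69.3°, sin -69.3°) = (0.35347, -0.93544) and n = (−sin -69.3°, cos -69.3°) = (0.93544, 0.35347). N is at the origin and J lies 49.8 along u from N, so J = 49.8·u = (17.603, -46.585). Tangency of A1 to both parallel lines with radius 4.7 puts K and L at N ± 4.7·n: K = (4.3966, 1.6613), L = (-4.3966, -1.6613). Equal radii place E and S the same way about J: E = J + 4.7·n = (22.000, -44.924), S = J − 4.7·n = (13.206, -48.246). Then cos ∠SKN = KS·KN / (|KS||KN|), giving 79.311°.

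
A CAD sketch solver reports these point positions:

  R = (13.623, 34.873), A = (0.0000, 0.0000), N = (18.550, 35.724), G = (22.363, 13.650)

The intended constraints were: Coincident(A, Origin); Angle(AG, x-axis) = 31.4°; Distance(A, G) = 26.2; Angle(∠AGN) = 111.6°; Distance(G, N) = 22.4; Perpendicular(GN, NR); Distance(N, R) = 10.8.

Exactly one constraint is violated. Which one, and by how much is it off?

Distance(N, R) = 10.8 — off by 5.80.

A = (0.00, 0.00) ✓; AG at 31.40° ✓; |AG| = 26.20 ✓; ∠AGN = 111.6° ✓; |GN| = 22.40 ✓; ∠(GN, NR) = 90.00° ✓; |NR| = 5.000 ✗.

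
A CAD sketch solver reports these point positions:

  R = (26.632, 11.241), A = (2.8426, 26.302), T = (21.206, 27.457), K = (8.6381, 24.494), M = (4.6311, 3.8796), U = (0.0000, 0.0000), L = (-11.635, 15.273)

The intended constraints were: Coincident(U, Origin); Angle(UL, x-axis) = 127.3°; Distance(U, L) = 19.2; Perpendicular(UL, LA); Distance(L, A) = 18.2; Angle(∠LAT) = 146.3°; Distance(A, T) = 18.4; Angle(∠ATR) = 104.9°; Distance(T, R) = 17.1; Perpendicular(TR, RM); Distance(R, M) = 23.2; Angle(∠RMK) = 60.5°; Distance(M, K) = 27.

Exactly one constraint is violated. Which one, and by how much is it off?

Distance(M, K) = 27 — off by 6.00.

U = (0.00, 0.00) ✓; UL at 127.3° ✓; |UL| = 19.20 ✓; ∠(UL, LA) = 90.00° ✓; |LA| = 18.20 ✓; ∠LAT = 146.3° ✓; |AT| = 18.40 ✓; ∠ATR = 104.9° ✓; |TR| = 17.10 ✓; ∠(TR, RM) = 90.00° ✓; |RM| = 23.20 ✓; ∠RMK = 60.50° ✓; |MK| = 21.00 ✗.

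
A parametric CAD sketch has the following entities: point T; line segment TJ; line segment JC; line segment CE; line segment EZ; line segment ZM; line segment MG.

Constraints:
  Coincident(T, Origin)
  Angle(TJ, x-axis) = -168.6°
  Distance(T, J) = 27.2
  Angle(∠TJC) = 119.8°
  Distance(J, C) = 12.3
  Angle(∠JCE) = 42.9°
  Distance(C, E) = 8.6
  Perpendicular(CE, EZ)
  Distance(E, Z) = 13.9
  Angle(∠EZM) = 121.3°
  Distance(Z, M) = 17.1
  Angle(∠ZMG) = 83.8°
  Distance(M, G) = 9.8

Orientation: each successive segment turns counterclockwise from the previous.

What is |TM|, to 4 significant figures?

46.76

CE is perpendicular to EZ, so EZ runs at 118.7°; with |EZ| = 13.9, Z = (-29.68, -0.7252). ∠EZM = 121.3° gives ZM at 177.4° from the x-axis; with |ZM| = 17.1, M = (-46.76, 0.05051). Then |TM| = |M − T| = 46.76.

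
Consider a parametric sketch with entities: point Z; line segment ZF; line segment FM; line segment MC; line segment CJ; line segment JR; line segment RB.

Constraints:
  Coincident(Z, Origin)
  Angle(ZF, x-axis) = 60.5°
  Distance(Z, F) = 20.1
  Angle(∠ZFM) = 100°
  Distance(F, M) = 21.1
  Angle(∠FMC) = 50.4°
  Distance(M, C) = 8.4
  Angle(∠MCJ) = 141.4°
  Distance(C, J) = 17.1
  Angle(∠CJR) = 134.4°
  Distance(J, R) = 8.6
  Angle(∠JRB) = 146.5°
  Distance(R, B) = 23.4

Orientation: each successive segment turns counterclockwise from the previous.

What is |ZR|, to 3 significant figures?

15.3

Z is at the origin; ZF runs at 60.5° with length 20.1, so F = (9.90, 17.5). ∠ZFM = 100.0° gives FM at 140° from the x-axis; with |FM| = 21.1, M = (-6.38, 30.9). ∠FMC = 50.4° gives MC at -89.9° from the x-axis; with |MC| = 8.4, C = (-6.37, 22.5). ∠MCJ = 141.4° gives CJ at -51.3° from the x-axis; with |CJ| = 17.1, J = (4.32, 9.17). ∠CJR = 134.4° gives JR at -5.70° from the x-axis; with |JR| = 8.6, R = (12.9, 8.32). Then |ZR| = |R − Z| = 15.3.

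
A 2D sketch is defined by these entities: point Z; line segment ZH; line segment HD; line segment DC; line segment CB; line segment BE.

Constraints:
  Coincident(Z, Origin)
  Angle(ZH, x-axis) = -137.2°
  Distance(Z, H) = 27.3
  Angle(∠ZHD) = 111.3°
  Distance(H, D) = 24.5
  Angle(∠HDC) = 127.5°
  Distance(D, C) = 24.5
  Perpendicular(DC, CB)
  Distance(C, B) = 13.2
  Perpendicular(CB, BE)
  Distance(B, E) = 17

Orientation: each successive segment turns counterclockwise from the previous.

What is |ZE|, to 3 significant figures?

30.7

DC is perpendicular to CB, so CB runs at 74.0°; with |CB| = 13.2, B = (16.1, -35.4). CB is perpendicular to BE, so BE runs at 164°; with |BE| = 17.0, E = (-0.204, -30.7). Then |ZE| = |E − Z| = 30.7.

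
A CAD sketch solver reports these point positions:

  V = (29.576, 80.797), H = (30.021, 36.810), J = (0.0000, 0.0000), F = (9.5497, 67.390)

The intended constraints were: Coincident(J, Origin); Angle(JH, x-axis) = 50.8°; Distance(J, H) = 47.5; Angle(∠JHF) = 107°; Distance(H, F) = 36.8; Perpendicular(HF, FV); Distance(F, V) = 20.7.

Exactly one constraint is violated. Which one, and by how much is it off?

Distance(F, V) = 20.7 — off by 3.40.

J = (0.00, 0.00) ✓; JH at 50.80° ✓; |JH| = 47.50 ✓; ∠JHF = 107.0° ✓; |HF| = 36.80 ✓; ∠(HF, FV) = 90.00° ✓; |FV| = 24.10 ✗.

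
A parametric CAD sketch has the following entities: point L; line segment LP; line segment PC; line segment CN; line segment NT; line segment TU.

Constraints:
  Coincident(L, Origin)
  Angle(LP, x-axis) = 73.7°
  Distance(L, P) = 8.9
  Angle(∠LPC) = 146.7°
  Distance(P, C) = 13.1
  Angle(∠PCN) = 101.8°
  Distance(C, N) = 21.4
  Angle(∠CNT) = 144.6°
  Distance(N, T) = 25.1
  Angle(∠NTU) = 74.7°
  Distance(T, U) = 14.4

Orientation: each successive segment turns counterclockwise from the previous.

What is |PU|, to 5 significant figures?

35.110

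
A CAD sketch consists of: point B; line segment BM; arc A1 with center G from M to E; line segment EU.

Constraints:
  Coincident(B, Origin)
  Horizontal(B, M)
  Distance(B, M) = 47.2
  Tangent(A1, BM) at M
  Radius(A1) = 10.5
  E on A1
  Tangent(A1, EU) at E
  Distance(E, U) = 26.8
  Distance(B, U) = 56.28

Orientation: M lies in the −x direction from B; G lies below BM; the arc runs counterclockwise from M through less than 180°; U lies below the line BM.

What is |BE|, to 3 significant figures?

58.3

B is at the origin; B and M share the same y with |BM| = 47.2 and M on the −x side, so M = (-47.2, 0.00). The tangent condition forces GM to be normal to BM, so G = M + (0, -10.5) = (-47.2, -10.5). Since GE ⟂ EU (tangency), |GU| = √(10.5² + 26.8²) = 28.8 regardless of where E sits on A1. So U lies on both circle(B, 56.28) and circle(G, 28.8); the below-BM intersection is U = (-41.0, -38.6). E is the foot of the tangent from U: E = (-55.9, -16.4).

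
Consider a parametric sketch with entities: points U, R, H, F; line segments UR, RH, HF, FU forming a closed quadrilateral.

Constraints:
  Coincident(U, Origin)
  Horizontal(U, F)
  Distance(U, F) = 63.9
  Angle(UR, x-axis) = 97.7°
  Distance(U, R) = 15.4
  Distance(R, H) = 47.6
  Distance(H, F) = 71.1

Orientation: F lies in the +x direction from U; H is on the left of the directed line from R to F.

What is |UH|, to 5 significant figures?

60.625

U is at the origin; UF is horizontal with |UF| = 63.9 and F in +x, so F = (63.9, 0). UR runs at 97.7° with |UR| = 15.4, so R = (-2.0634, 15.261). H is determined by |RH| = 47.6 and |HF| = 71.1 together: it lies at the intersection of circle(R, 47.6) and circle(F, 71.1). With |RF| = 67.706, the foot of the radical line on RF is 13.253 from R and the perpendicular offset is √(47.6² − 13.253²) = 45.718. Taking the left-of-RF solution: H = (21.154, 56.815).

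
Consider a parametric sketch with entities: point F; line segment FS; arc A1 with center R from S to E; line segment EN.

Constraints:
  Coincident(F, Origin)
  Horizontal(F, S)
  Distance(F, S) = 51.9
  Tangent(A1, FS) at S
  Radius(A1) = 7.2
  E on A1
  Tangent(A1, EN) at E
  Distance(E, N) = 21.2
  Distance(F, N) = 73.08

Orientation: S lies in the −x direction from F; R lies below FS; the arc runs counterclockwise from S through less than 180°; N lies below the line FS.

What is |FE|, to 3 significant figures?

57.8

Checks: |RE| = 7.200 ✓; ∠(RE, EN) = 90.00° ✓; |EN| = 21.20 ✓; |FN| = 73.08 ✓.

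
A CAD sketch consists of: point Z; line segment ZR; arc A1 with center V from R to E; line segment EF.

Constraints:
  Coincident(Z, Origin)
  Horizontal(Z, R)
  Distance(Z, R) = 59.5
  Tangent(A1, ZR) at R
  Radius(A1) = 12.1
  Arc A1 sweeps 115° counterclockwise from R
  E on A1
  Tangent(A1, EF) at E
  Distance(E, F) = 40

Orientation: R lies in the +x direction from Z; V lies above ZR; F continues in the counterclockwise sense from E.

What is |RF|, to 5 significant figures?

53.795

Z is at the origin; ZR is horizontal with |ZR| = 59.5 and R on the +x side, so R = (59.500, 0.0000). Since A1 is tangent to ZR there, VR ⟂ ZR, so V = R + (0, 12.1) = (59.500, 12.100). On A1, R sits at bearing -90° from V; a 115° counterclockwise sweep puts E at bearing 25°, so E = V + 12.1·(cos 25°, sin 25°) = (70.466, 17.214). A1 meets EF tangentially, so VE is at right angles to EF, so EF runs along (−sin 25°, cos 25°); with |EF| = 40.0, F = (53.562, 53.466). Then |RF| = |F − R| = 53.795.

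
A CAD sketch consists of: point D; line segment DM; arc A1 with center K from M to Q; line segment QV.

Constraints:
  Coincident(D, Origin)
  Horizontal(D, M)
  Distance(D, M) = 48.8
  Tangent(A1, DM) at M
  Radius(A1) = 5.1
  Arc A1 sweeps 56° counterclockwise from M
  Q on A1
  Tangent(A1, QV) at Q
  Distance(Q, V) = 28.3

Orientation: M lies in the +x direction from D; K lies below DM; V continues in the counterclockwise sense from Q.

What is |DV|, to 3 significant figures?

38.6

On A1, M sits at bearing 90° from K; a 56° counterclockwise sweep puts Q at bearing 146°, so Q = K + 5.1·(cos 146°, sin 146°) = (44.6, -2.25). Tangency of A1 to QV means the radius KQ is perpendicular to QV, so QV runs along (−sin 146°, cos 146°); with |QV| = 28.3, V = (28.7, -25.7). Then |DV| = |V − D| = 38.6.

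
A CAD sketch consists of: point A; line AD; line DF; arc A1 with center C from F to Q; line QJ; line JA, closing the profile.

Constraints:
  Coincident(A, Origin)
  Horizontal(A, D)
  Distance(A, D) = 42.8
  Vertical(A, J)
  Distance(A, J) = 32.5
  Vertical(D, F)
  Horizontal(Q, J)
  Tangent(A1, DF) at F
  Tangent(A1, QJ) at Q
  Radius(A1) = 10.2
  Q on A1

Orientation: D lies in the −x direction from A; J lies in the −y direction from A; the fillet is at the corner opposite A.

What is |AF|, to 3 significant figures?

48.3

The virtual corner opposite A is at (-42.8, -32.5). Since A1 is tangent to DF there, CF ⟂ DF and A1 meets QJ tangentially, so CQ is at right angles to QJ, with radius 10.2, so the center C sits 10.2 in from both sides at C = (-32.6, -22.3). That places the tangent points at F = (-42.8, -22.3) on DF and Q = (-32.6, -32.5) on QJ. Then |AF| = |F − A| = 48.3.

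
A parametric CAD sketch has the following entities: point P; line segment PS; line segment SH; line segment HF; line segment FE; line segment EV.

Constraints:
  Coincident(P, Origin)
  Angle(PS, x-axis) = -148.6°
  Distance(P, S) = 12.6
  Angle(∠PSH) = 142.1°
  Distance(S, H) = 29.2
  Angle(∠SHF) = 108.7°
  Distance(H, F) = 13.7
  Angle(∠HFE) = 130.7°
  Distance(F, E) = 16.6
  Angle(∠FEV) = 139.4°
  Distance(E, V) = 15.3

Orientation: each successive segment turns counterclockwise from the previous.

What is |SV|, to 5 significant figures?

33.914

∠HFE = 130.7° gives FE at 9.9000° from the x-axis; with |FE| = 16.6, E = (5.8631, -39.721). ∠FEV = 139.4° gives EV at 50.500° from the x-axis; with |EV| = 15.3, V = (15.595, -27.916). Then |SV| = |V − S| = 33.914.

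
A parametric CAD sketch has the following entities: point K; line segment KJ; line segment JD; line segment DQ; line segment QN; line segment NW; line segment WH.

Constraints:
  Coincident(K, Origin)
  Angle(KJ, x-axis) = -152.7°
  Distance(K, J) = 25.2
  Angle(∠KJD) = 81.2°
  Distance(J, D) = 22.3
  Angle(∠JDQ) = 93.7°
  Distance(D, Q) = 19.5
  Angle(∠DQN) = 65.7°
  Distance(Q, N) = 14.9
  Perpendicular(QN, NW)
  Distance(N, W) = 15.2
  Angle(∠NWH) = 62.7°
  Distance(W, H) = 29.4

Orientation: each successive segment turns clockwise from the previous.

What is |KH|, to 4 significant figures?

30.97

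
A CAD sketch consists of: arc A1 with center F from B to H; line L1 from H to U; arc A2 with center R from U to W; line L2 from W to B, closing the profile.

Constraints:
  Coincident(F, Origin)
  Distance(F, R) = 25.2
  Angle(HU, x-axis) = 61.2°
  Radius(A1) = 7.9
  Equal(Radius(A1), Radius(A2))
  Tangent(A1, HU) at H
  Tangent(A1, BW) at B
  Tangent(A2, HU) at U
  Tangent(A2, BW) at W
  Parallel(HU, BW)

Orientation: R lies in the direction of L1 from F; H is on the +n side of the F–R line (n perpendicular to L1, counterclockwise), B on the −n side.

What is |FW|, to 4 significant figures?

26.41

Tangency of A1 to both parallel lines with radius 7.9 puts H and B at F ± 7.9·n: H = (-6.923, 3.806), B = (6.923, -3.806). Equal radii place U and W the same way about R: U = R + 7.9·n = (5.217, 25.89), W = R − 7.9·n = (19.06, 18.28). Then |FW| = |W − F| = 26.41.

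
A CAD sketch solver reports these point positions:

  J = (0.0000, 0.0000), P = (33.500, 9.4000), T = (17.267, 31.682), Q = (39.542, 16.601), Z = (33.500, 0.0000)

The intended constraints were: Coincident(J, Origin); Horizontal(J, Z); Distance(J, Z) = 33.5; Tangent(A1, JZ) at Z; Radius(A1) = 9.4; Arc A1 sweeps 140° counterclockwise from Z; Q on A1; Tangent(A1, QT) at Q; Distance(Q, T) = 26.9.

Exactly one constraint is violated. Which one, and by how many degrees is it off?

Tangent(A1, QT) at Q — off by 5.90°.

J = (0.00, 0.00) ✓; J.y = 0.00, Z.y = 0.00 ✓; |JZ| = 33.50 ✓; ∠(PZ, ZJ) = 90.00° ✓; |PZ| = 9.400 ✓; bearing(P→Q) − bearing(P→Z) = 140.0° ✓; |PQ| = 9.400 ✓; ∠(PQ, QT) = 84.10° ✗; |QT| = 26.90 ✓.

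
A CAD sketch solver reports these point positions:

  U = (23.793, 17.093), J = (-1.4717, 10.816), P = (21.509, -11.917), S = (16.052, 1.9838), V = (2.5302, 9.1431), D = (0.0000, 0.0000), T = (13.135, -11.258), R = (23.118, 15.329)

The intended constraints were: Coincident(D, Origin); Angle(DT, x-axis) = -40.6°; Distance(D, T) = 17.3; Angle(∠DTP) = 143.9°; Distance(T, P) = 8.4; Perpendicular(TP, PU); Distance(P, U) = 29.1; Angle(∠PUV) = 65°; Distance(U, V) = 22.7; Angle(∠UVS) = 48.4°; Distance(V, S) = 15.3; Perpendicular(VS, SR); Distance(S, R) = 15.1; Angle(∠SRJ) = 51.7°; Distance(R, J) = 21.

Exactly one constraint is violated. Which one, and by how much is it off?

Distance(R, J) = 21 — off by 4.00.

D = (0.00, 0.00) ✓; DT at -40.60° ✓; |DT| = 17.30 ✓; ∠DTP = 143.9° ✓; |TP| = 8.400 ✓; ∠(TP, PU) = 90.00° ✓; |PU| = 29.10 ✓; ∠PUV = 65.00° ✓; |UV| = 22.70 ✓; ∠UVS = 48.40° ✓; |VS| = 15.30 ✓; ∠(VS, SR) = 90.00° ✓; |SR| = 15.10 ✓; ∠SRJ = 51.70° ✓; |RJ| = 25.00 ✗.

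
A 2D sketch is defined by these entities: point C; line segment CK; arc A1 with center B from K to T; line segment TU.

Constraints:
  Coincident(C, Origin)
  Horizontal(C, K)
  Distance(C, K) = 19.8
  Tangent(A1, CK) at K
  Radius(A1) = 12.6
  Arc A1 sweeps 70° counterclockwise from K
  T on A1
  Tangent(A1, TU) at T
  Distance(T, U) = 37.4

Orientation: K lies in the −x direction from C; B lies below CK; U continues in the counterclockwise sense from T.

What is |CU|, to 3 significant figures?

62.1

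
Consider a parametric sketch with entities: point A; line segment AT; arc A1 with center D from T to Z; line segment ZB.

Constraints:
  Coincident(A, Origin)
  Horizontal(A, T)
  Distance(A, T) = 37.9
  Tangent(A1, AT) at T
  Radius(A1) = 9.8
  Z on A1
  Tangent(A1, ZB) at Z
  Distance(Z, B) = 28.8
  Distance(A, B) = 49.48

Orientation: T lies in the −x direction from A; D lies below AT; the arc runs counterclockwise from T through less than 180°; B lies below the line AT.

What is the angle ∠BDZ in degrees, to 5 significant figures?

71.208°

Checks: |DZ| = 9.800 ✓; ∠(DZ, ZB) = 90.00° ✓; |ZB| = 28.80 ✓; |AB| = 49.48 ✓.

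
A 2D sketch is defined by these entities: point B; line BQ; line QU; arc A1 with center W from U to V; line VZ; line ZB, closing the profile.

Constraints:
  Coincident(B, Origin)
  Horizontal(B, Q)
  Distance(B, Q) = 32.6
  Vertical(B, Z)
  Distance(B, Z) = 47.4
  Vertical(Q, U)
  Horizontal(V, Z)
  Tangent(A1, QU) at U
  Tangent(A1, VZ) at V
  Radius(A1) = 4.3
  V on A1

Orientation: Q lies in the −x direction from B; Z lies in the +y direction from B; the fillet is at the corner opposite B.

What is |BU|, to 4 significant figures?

54.04

B is at the origin; BQ is horizontal with |BQ| = 32.6 and Q on the −x side, so Q = (-32.60, 0.000). BZ is vertical with |BZ| = 47.4 and Z on the +y side, so Z = (0.000, 47.40). The virtual corner opposite B is at (-32.60, 47.40). The tangent condition forces WU to be normal to QU and since A1 is tangent to VZ there, WV ⟂ VZ, with radius 4.3, so the center W sits 4.3 in from both sides at W = (-28.30, 43.10). That places the tangent points at U = (-32.60, 43.10) on QU and V = (-28.30, 47.40) on VZ. Then |BU| = |U − B| = 54.04.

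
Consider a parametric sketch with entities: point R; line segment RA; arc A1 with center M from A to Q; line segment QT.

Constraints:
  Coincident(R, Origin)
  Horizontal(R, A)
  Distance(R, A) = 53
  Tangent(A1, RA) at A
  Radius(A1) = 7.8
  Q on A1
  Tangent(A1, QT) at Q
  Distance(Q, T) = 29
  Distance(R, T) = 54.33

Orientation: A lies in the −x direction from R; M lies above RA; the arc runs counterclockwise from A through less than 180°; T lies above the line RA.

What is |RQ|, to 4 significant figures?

45.77

Checks: ∠(MA, AR) = 90.00° ✓; |MQ| = 7.800 ✓; ∠(MQ, QT) = 90.00° ✓; |QT| = 29.00 ✓; |RT| = 54.33 ✓.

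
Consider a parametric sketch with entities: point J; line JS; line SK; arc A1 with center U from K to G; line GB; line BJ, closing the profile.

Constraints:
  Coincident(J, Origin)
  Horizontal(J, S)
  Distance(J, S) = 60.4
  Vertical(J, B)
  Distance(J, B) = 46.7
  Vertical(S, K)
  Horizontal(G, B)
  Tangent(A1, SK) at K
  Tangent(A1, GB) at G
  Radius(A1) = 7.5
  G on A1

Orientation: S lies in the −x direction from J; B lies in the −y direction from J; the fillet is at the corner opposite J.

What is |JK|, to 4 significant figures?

72.01

The virtual corner opposite J is at (-60.40, -46.70). Since A1 is tangent to SK there, UK ⟂ SK and since A1 is tangent to GB there, UG ⟂ GB, with radius 7.5, so the center U sits 7.5 in from both sides at U = (-52.90, -39.20). That places the tangent points at K = (-60.40, -39.20) on SK and G = (-52.90, -46.70) on GB. Then |JK| = |K − J| = 72.01.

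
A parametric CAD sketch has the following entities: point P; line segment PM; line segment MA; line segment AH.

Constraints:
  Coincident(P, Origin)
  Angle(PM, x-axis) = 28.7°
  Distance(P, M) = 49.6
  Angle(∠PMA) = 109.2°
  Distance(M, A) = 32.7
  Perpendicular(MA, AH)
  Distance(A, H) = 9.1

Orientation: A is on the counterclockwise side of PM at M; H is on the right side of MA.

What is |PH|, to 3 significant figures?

74.4

P is at the origin; PM runs at 28.7° with length 49.6, so M = 49.6·(cos 28.7°, sin 28.7°) = (43.5, 23.8). ∠PMA = 109.2°, so MA runs at 28.7° + (180° − 109.2°) = 99.5° from the x-axis; with |MA| = 32.7, A = M + 32.7·(cos 99.5°, sin 99.5°) = (38.1, 56.1). MA ⟂ AH; with |AH| = 9.1 on the right of MA, H = A + 9.1·(0.986, 0.165) = (47.1, 57.6). Then |PH| = |H − P| = 74.4.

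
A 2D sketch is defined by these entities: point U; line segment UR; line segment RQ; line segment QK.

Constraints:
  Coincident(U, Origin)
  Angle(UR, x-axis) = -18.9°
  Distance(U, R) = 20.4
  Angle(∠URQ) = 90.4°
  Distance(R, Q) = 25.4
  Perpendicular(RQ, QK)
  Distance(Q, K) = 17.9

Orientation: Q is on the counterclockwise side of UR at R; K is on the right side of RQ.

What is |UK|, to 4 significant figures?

46.04

U is at the origin; UR runs at -18.9° with length 20.4, so R = 20.4·(cos -18.9°, sin -18.9°) = (19.30, -6.608). ∠URQ = 90.4°, so RQ runs at -18.9° + (180° − 90.4°) = 70.70° from the x-axis; with |RQ| = 25.4, Q = R + 25.4·(cos 70.70°, sin 70.70°) = (27.70, 17.36). RQ ⟂ QK; with |QK| = 17.9 on the right of RQ, K = Q + 17.9·(0.9438, -0.3305) = (44.59, 11.45). Then |UK| = |K − U| = 46.04.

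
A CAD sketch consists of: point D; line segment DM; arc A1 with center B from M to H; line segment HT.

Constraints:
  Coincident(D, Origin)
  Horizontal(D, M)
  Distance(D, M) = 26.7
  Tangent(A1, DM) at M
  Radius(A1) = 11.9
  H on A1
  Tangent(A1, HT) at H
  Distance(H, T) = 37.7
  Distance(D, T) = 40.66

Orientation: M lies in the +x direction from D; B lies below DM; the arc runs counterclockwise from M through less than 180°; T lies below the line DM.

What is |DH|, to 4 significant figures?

17.34

D is at the origin; D and M share the same y with |DM| = 26.7 and M on the +x side, so M = (26.70, 0.000). Since A1 is tangent to DM there, BM ⟂ DM, so B = M + (0, -11.9) = (26.70, -11.90). Since BH ⟂ HT (tangency), |BT| = √(11.9² + 37.7²) = 39.53 regardless of where H sits on A1. So T lies on both circle(D, 40.66) and circle(B, 39.53); the below-DM intersection is T = (-0.4273, -40.66). H is the foot of the tangent from T: H = (15.99, -6.719).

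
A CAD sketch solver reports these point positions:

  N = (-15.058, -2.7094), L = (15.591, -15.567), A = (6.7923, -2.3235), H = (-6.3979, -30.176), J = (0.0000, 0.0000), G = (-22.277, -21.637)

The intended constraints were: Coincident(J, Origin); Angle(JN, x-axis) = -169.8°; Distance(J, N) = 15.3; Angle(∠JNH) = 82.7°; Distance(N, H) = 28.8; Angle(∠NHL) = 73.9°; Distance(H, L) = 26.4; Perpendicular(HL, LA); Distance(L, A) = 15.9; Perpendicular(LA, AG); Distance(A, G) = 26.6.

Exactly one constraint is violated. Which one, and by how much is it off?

Distance(A, G) = 26.6 — off by 8.30.

J = (0.00, 0.00) ✓; JN at -169.8° ✓; |JN| = 15.30 ✓; ∠JNH = 82.70° ✓; |NH| = 28.80 ✓; ∠NHL = 73.90° ✓; |HL| = 26.40 ✓; ∠(HL, LA) = 90.00° ✓; |LA| = 15.90 ✓; ∠(LA, AG) = 90.00° ✓; |AG| = 34.90 ✗.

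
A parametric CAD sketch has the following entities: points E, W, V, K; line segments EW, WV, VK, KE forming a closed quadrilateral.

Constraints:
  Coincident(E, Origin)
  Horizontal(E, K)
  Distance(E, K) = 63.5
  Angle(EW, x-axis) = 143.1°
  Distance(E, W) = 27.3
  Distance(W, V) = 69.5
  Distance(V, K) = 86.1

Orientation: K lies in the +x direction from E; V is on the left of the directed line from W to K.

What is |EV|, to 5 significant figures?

75.438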